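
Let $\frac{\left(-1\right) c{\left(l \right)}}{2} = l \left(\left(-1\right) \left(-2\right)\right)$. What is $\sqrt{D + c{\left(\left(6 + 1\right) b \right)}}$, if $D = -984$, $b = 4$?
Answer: $2 i \sqrt{274} \approx 33.106 i$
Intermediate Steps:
$c{\left(l \right)} = - 4 l$ ($c{\left(l \right)} = - 2 l \left(\left(-1\right) \left(-2\right)\right) = - 2 l 2 = - 2 \cdot 2 l = - 4 l$)
$\sqrt{D + c{\left(\left(6 + 1\right) b \right)}} = \sqrt{-984 - 4 \left(6 + 1\right) 4} = \sqrt{-984 - 4 \cdot 7 \cdot 4} = \sqrt{-984 - 112} = \sqrt{-1096} = 2 i \sqrt{274}$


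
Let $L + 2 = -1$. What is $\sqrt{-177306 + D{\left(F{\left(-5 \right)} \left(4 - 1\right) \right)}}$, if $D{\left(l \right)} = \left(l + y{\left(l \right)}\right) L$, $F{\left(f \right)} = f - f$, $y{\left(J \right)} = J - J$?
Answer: $i \sqrt{177306} \approx 421.08 i$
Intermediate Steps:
$y{\left(J \right)} = 0$
$L = -3$ ($L = -2 - 1 = -3$)
$F{\left(f \right)} = 0$
$D{\left(l \right)} = - 3 l$ ($D{\left(l \right)} = \left(l + 0\right) \left(-3\right) = l \left(-3\right) = - 3 l$)
$\sqrt{-177306 + D{\left(F{\left(-5 \right)} \left(4 - 1\right) \right)}} = \sqrt{-177306 - 3 \cdot 0 \left(4 - 1\right)} = \sqrt{-177306 - 3 \cdot 0 \cdot 3} = \sqrt{-177306 - 0} = \sqrt{-177306 + 0} = \sqrt{-177306} = i \sqrt{177306}$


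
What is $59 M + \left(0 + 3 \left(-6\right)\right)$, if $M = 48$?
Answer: $2814$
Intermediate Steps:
$59 M + \left(0 + 3 \left(-6\right)\right) = 59 \cdot 48 + \left(0 + 3 \left(-6\right)\right) = 2832 + \left(0 - 18\right) = 2832 - 18 = 2814$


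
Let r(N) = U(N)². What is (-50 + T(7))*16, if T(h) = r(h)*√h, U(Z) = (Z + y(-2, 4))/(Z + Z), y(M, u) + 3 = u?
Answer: -800 + 256*√7/49 ≈ -786.18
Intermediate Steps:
y(M, u) = -3 + u
U(Z) = (1 + Z)/(2*Z) (U(Z) = (Z + (-3 + 4))/(Z + Z) = (Z + 1)/((2*Z)) = (1/(2*Z))*(1 + Z) = (1 + Z)/(2*Z))
r(N) = (1 + N)²/(4*N²) (r(N) = ((1 + N)/(2*N))² = (1 + N)²/(4*N²))
T(h) = (1 + h)²/(4*h^(3/2)) (T(h) = ((1 + h)²/(4*h²))*√h = (1 + h)²/(4*h^(3/2)))
(-50 + T(7))*16 = (-50 + (1 + 7)²/(4*7^(3/2)))*16 = (-50 + (¼)*(√7/49)*8²)*16 = (-50 + (¼)*(√7/49)*64)*16 = (-50 + 16*√7/49)*16 = -800 + 256*√7/49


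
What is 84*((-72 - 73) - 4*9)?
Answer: -15204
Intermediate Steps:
84*((-72 - 73) - 4*9) = 84*(-145 - 36) = 84*(-181) = -15204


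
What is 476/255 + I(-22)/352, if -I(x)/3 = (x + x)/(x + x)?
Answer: 9811/5280 ≈ 1.8581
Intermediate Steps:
I(x) = -3 (I(x) = -3*(x + x)/(x + x) = -3*2*x/(2*x) = -3*2*x*1/(2*x) = -3*1 = -3)
476/255 + I(-22)/352 = 476/255 - 3/352 = 476*(1/255) - 3*1/352 = 28/15 - 3/352 = 9811/5280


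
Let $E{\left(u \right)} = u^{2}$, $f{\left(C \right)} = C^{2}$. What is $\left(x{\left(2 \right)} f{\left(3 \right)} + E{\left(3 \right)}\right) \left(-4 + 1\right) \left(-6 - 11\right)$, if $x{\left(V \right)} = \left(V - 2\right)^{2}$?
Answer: $459$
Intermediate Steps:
$x{\left(V \right)} = \left(-2 + V\right)^{2}$
$\left(x{\left(2 \right)} f{\left(3 \right)} + E{\left(3 \right)}\right) \left(-4 + 1\right) \left(-6 - 11\right) = \left(\left(-2 + 2\right)^{2} \cdot 3^{2} + 3^{2}\right) \left(-4 + 1\right) \left(-6 - 11\right) = \left(0^{2} \cdot 9 + 9\right) \left(-3\right) \left(-6 - 11\right) = \left(0 \cdot 9 + 9\right) \left(-3\right) \left(-17\right) = \left(0 + 9\right) \left(-3\right) \left(-17\right) = 9 \left(-3\right) \left(-17\right) = \left(-27\right) \left(-17\right) = 459$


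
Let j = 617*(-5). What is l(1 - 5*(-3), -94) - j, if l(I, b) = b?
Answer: 2991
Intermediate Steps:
j = -3085
l(1 - 5*(-3), -94) - j = -94 - 1*(-3085) = -94 + 3085 = 2991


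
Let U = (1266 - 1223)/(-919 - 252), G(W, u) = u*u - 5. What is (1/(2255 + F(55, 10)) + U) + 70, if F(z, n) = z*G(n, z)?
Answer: 13792821256/197143705 ≈ 69.963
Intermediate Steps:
G(W, u) = -5 + u**2 (G(W, u) = u**2 - 5 = -5 + u**2)
F(z, n) = z*(-5 + z**2)
U = -43/1171 (U = 43/(-1171) = 43*(-1/1171) = -43/1171 ≈ -0.036721)
(1/(2255 + F(55, 10)) + U) + 70 = (1/(2255 + 55*(-5 + 55**2)) - 43/1171) + 70 = (1/(2255 + 55*(-5 + 3025)) - 43/1171) + 70 = (1/(2255 + 55*3020) - 43/1171) + 70 = (1/(2255 + 166100) - 43/1171) + 70 = (1/168355 - 43/1171) + 70 = -7238094/197143705 + 70 = 13792821256/197143705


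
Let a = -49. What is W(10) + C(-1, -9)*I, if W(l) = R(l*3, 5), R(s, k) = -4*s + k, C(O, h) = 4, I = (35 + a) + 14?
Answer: -115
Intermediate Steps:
I = 0 (I = (35 - 49) + 14 = -14 + 14 = 0)
R(s, k) = k - 4*s
W(l) = 5 - 12*l (W(l) = 5 - 4*l*3 = 5 - 12*l)
W(10) + C(-1, -9)*I = (5 - 12*10) + 4*0 = (5 - 120) + 0 = -115 + 0 = -115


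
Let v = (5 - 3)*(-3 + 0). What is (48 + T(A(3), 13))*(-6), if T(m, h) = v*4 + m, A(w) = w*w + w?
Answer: -216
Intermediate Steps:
v = -6 (v = 2*(-3) = -6)
A(w) = w + w**2 (A(w) = w**2 + w = w + w**2)
T(m, h) = -24 + m (T(m, h) = -6*4 + m = -24 + m)
(48 + T(A(3), 13))*(-6) = (48 + (-24 + 3*(1 + 3)))*(-6) = (48 + (-24 + 3*4))*(-6) = (48 + (-24 + 12))*(-6) = (48 - 12)*(-6) = 36*(-6) = -216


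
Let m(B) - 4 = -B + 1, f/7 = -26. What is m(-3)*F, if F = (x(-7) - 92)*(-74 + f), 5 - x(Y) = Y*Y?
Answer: 278528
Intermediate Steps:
f = -182 (f = 7*(-26) = -182)
x(Y) = 5 - Y**2 (x(Y) = 5 - Y*Y = 5 - Y**2)
F = 34816 (F = ((5 - 1*(-7)**2) - 92)*(-74 - 182) = ((5 - 1*49) - 92)*(-256) = ((5 - 49) - 92)*(-256) = (-44 - 92)*(-256) = -136*(-256) = 34816)
m(B) = 5 - B (m(B) = 4 + (-B + 1) = 4 + (1 - B) = 5 - B)
m(-3)*F = (5 - 1*(-3))*34816 = (5 + 3)*34816 = 8*34816 = 278528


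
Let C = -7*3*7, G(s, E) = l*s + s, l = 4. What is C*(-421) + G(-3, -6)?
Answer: 61872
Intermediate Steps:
G(s, E) = 5*s (G(s, E) = 4*s + s = 5*s)
C = -147 (C = -21*7 = -147)
C*(-421) + G(-3, -6) = -147*(-421) + 5*(-3) = 61887 - 15 = 61872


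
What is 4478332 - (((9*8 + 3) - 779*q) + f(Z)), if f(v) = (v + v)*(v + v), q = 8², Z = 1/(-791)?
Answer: 2833154269949/625681 ≈ 4.5281e+6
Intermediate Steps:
Z = -1/791 ≈ -0.0012642
q = 64
f(v) = 4*v² (f(v) = (2*v)*(2*v) = 4*v²)
4478332 - (((9*8 + 3) - 779*q) + f(Z)) = 4478332 - (((9*8 + 3) - 779*64) + 4*(-1/791)²) = 4478332 - (((72 + 3) - 49856) + 4*(1/625681)) = 4478332 - ((75 - 49856) + 4/625681) = 4478332 - (-49781 + 4/625681) = 4478332 - 1*(-31147025857/625681) = 4478332 + 31147025857/625681 = 2833154269949/625681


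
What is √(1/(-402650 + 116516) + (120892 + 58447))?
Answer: 5*√587318481583878/286134 ≈ 423.48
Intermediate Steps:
√(1/(-402650 + 116516) + (120892 + 58447)) = √(1/(-286134) + 179339) = √(-1/286134 + 179339) = √(51314985425/286134) = 5*√587318481583878/286134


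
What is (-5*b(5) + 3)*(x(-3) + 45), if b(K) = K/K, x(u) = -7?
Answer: -76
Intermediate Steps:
b(K) = 1
(-5*b(5) + 3)*(x(-3) + 45) = (-5*1 + 3)*(-7 + 45) = (-5 + 3)*38 = -2*38 = -76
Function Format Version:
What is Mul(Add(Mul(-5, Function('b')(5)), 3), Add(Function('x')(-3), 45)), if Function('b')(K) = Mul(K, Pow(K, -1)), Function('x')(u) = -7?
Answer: -76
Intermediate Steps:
Function('b')(K) = 1
Mul(Add(Mul(-5, Function('b')(5)), 3), Add(Function('x')(-3), 45)) = Mul(Add(Mul(-5, 1), 3), Add(-7, 45)) = Mul(Add(-5, 3), 38) = Mul(-2, 38) = -76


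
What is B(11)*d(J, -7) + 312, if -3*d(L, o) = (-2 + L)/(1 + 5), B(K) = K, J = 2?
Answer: 312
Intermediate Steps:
d(L, o) = 1/9 - L/18 (d(L, o) = -(-2 + L)/(3*(1 + 5)) = -(-2 + L)/(3*6) = -(-1/3 + L/6)/3 = 1/9 - L/18)
B(11)*d(J, -7) + 312 = 11*(1/9 - 1/18*2) + 312 = 11*(1/9 - 1/9) + 312 = 11*0 + 312 = 0 + 312 = 312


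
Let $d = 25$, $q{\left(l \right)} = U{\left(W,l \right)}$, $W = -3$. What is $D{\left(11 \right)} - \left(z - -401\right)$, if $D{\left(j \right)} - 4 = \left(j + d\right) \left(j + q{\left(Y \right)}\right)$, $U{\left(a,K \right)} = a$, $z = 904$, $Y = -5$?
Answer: $-1013$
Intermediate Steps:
$q{\left(l \right)} = -3$
$D{\left(j \right)} = 4 + \left(-3 + j\right) \left(25 + j\right)$ ($D{\left(j \right)} = 4 + \left(j + 25\right) \left(j - 3\right) = 4 + \left(25 + j\right) \left(-3 + j\right) = 4 + \left(-3 + j\right) \left(25 + j\right)$)
$D{\left(11 \right)} - \left(z - -401\right) = \left(-71 + 11^{2} + 22 \cdot 11\right) - \left(904 - -401\right) = \left(-71 + 121 + 242\right) - \left(904 + 401\right) = 292 - 1305 = -1013$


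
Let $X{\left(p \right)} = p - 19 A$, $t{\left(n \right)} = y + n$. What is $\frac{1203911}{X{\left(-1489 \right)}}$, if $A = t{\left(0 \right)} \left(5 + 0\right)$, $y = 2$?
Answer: $- \frac{1203911}{1679} \approx -717.04$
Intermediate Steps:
$t{\left(n \right)} = 2 + n$
$A = 10$ ($A = \left(2 + 0\right) \left(5 + 0\right) = 2 \cdot 5 = 10$)
$X{\left(p \right)} = -190 + p$ ($X{\left(p \right)} = p - 190 = -190 + p$)
$\frac{1203911}{X{\left(-1489 \right)}} = \frac{1203911}{-190 - 1489} = \frac{1203911}{-1679} = 1203911 \left(- \frac{1}{1679}\right) = - \frac{1203911}{1679}$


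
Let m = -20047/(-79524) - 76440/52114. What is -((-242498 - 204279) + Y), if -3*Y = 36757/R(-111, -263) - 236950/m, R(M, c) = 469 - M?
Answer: 2241599840796732937/4379654125740 ≈ 5.1182e+5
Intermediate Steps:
m = -2517042601/2072156868 (m = -20047*(-1/79524) - 76440*1/52114 = 20047/79524 - 38220/26057 = -2517042601/2072156868 ≈ -1.2147)
Y = -284871109460992957/4379654125740 (Y = -(36757/(469 - 1*(-111)) - 236950/(-2517042601/2072156868))/3 = -(36757/(469 + 111) - 236950*(-2072156868/2517042601))/3 = -(36757/580 + 490997569872600/2517042601)/3 = -1/3*284871109460992957/1459884708580 = -284871109460992957/4379654125740 ≈ -65044.)
-((-242498 - 204279) + Y) = -((-242498 - 204279) - 284871109460992957/4379654125740) = -(-446777 - 284871109460992957/4379654125740) = -1*(-2241599840796732937/4379654125740) = 2241599840796732937/4379654125740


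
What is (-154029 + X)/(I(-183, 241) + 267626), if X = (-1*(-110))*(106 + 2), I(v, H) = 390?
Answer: -20307/38288 ≈ -0.53037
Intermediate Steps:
X = 11880 (X = 110*108 = 11880)
(-154029 + X)/(I(-183, 241) + 267626) = (-154029 + 11880)/(390 + 267626) = -142149/268016 = -142149*1/268016 = -20307/38288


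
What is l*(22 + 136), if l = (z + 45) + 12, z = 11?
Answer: 10744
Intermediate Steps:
l = 68 (l = (11 + 45) + 12 = 56 + 12 = 68)
l*(22 + 136) = 68*(22 + 136) = 68*158 = 10744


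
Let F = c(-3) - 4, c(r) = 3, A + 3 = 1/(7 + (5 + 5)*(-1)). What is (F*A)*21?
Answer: 70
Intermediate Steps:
A = -10/3 (A = -3 + 1/(7 + (5 + 5)*(-1)) = -3 + 1/(7 + 10*(-1)) = -3 + 1/(7 - 10) = -3 + 1/(-3) = -3 - 1/3 = -10/3 ≈ -3.3333)
F = -1 (F = 3 - 4 = -1)
(F*A)*21 = -1*(-10/3)*21 = (10/3)*21 = 70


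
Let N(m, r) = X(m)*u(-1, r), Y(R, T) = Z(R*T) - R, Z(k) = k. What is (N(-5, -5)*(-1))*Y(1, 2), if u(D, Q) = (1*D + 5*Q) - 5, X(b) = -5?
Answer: -155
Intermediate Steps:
u(D, Q) = -5 + D + 5*Q (u(D, Q) = (D + 5*Q) - 5 = -5 + D + 5*Q)
Y(R, T) = -R + R*T (Y(R, T) = R*T - R = -R + R*T)
N(m, r) = 30 - 25*r (N(m, r) = -5*(-5 - 1 + 5*r) = -5*(-6 + 5*r) = 30 - 25*r)
(N(-5, -5)*(-1))*Y(1, 2) = ((30 - 25*(-5))*(-1))*(1*(-1 + 2)) = ((30 + 125)*(-1))*(1*1) = (155*(-1))*1 = -155*1 = -155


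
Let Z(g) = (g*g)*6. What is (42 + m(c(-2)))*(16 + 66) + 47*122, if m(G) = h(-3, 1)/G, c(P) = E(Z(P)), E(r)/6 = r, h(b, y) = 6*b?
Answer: 36671/4 ≈ 9167.8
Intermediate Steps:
Z(g) = 6*g² (Z(g) = g²*6 = 6*g²)
E(r) = 6*r
c(P) = 36*P² (c(P) = 6*(6*P²) = 36*P²)
m(G) = -18/G (m(G) = (6*(-3))/G = -18/G)
(42 + m(c(-2)))*(16 + 66) + 47*122 = (42 - 18/(36*(-2)²))*(16 + 66) + 47*122 = (42 - 18/(36*4))*82 + 5734 = (42 - 18/144)*82 + 5734 = (42 - 18*1/144)*82 + 5734 = (42 - ⅛)*82 + 5734 = (335/8)*82 + 5734 = 13735/4 + 5734 = 36671/4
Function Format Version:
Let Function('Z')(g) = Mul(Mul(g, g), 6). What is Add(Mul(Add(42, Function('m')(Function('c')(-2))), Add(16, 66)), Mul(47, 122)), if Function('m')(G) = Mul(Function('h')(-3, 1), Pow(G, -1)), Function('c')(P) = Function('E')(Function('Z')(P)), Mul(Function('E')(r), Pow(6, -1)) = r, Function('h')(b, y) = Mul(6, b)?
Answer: Rational(36671, 4) ≈ 9167.8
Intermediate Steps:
Function('Z')(g) = Mul(6, Pow(g, 2)) (Function('Z')(g) = Mul(Pow(g, 2), 6) = Mul(6, Pow(g, 2)))
Function('E')(r) = Mul(6, r)
Function('c')(P) = Mul(36, Pow(P, 2)) (Function('c')(P) = Mul(6, Mul(6, Pow(P, 2))) = Mul(36, Pow(P, 2)))
Function('m')(G) = Mul(-18, Pow(G, -1)) (Function('m')(G) = Mul(Mul(6, -3), Pow(G, -1)) = Mul(-18, Pow(G, -1)))
Add(Mul(Add(42, Function('m')(Function('c')(-2))), Add(16, 66)), Mul(47, 122)) = Add(Mul(Add(42, Mul(-18, Pow(Mul(36, Pow(-2, 2)), -1))), Add(16, 66)), Mul(47, 122)) = Add(Mul(Add(42, Mul(-18, Pow(Mul(36, 4), -1))), 82), 5734) = Add(Mul(Add(42, Mul(-18, Pow(144, -1))), 82), 5734) = Add(Mul(Add(42, Mul(-18, Rational(1, 144))), 82), 5734) = Add(Mul(Add(42, Rational(-1, 8)), 82), 5734) = Add(Mul(Rational(335, 8), 82), 5734) = Add(Rational(13735, 4), 5734) = Rational(36671, 4)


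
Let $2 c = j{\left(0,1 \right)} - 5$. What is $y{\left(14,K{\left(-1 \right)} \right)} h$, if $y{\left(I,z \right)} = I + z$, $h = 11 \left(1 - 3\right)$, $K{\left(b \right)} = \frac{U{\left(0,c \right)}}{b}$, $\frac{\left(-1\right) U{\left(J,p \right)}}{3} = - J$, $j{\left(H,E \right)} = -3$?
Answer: $-308$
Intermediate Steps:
$c = -4$ ($c = \frac{-3 - 5}{2} = \frac{1}{2} \left(-8\right) = -4$)
$U{\left(J,p \right)} = 3 J$ ($U{\left(J,p \right)} = - 3 \left(- J\right) = 3 J$)
$K{\left(b \right)} = 0$ ($K{\left(b \right)} = \frac{3 \cdot 0}{b} = \frac{0}{b} = 0$)
$h = -22$ ($h = 11 \left(-2\right) = -22$)
$y{\left(14,K{\left(-1 \right)} \right)} h = \left(14 + 0\right) \left(-22\right) = 14 \left(-22\right) = -308$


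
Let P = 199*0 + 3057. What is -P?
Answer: -3057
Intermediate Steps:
P = 3057 (P = 0 + 3057 = 3057)
-P = -1*3057 = -3057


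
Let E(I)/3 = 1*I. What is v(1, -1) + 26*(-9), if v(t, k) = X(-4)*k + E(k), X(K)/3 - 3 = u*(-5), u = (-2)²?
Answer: -186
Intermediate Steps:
u = 4
E(I) = 3*I (E(I) = 3*(1*I) = 3*I)
X(K) = -51 (X(K) = 9 + 3*(4*(-5)) = 9 + 3*(-20) = 9 - 60 = -51)
v(t, k) = -48*k (v(t, k) = -51*k + 3*k = -48*k)
v(1, -1) + 26*(-9) = -48*(-1) + 26*(-9) = 48 - 234 = -186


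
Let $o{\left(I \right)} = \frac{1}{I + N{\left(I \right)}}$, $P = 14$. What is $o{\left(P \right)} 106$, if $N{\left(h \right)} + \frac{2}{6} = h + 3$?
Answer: $\frac{159}{46} \approx 3.4565$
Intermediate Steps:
$N{\left(h \right)} = \frac{8}{3} + h$ ($N{\left(h \right)} = - \frac{1}{3} + \left(h + 3\right) = - \frac{1}{3} + \left(3 + h\right) = \frac{8}{3} + h$)
$o{\left(I \right)} = \frac{1}{\frac{8}{3} + 2 I}$ ($o{\left(I \right)} = \frac{1}{I + \left(\frac{8}{3} + I\right)} = \frac{1}{\frac{8}{3} + 2 I}$)
$o{\left(P \right)} 106 = \frac{3}{2 \left(4 + 3 \cdot 14\right)} 106 = \frac{3}{2 \left(4 + 42\right)} 106 = \frac{3}{2 \cdot 46} \cdot 106 = \frac{3}{2} \cdot \frac{1}{46} \cdot 106 = \frac{3}{92} \cdot 106 = \frac{159}{46}$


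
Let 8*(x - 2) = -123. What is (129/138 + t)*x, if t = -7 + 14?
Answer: -39055/368 ≈ -106.13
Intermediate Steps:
t = 7
x = -107/8 (x = 2 + (1/8)*(-123) = 2 - 123/8 = -107/8 ≈ -13.375)
(129/138 + t)*x = (129/138 + 7)*(-107/8) = (129*(1/138) + 7)*(-107/8) = (43/46 + 7)*(-107/8) = (365/46)*(-107/8) = -39055/368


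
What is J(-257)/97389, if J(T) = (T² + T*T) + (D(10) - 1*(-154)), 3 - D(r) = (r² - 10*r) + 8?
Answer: 132247/97389 ≈ 1.3579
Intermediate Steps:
D(r) = -5 - r² + 10*r (D(r) = 3 - ((r² - 10*r) + 8) = 3 - (8 + r² - 10*r) = 3 + (-8 - r² + 10*r) = -5 - r² + 10*r)
J(T) = 149 + 2*T² (J(T) = (T² + T*T) + ((-5 - 1*10² + 10*10) - 1*(-154)) = (T² + T²) + ((-5 - 1*100 + 100) + 154) = 2*T² + ((-5 - 100 + 100) + 154) = 2*T² + (-5 + 154) = 2*T² + 149 = 149 + 2*T²)
J(-257)/97389 = (149 + 2*(-257)²)/97389 = (149 + 2*66049)*(1/97389) = (149 + 132098)*(1/97389) = 132247*(1/97389) = 132247/97389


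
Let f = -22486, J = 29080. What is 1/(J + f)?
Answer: 1/6594 ≈ 0.00015165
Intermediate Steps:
1/(J + f) = 1/(29080 - 22486) = 1/6594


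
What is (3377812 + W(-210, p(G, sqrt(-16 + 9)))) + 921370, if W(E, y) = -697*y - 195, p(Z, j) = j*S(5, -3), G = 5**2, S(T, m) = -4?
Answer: 4298987 + 2788*I*sqrt(7) ≈ 4.299e+6 + 7376.4*I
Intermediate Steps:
G = 25
p(Z, j) = -4*j (p(Z, j) = j*(-4) = -4*j)
W(E, y) = -195 - 697*y
(3377812 + W(-210, p(G, sqrt(-16 + 9)))) + 921370 = (3377812 + (-195 - (-2788)*sqrt(-16 + 9))) + 921370 = (3377812 + (-195 - (-2788)*sqrt(-7))) + 921370 = (3377812 + (-195 - (-2788)*I*sqrt(7))) + 921370 = (3377812 + (-195 + 2788*I*sqrt(7))) + 921370 = (3377617 + 2788*I*sqrt(7)) + 921370 = 4298987 + 2788*I*sqrt(7)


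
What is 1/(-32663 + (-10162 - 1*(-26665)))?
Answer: -1/16160 ≈ -6.1881e-5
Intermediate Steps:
1/(-32663 + (-10162 - 1*(-26665))) = 1/(-32663 + (-10162 + 26665)) = 1/(-32663 + 16503) = 1/(-16160) = -1/16160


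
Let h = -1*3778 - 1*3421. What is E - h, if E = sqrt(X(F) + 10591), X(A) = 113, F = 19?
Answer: 7199 + 4*sqrt(669) ≈ 7302.5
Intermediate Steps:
E = 4*sqrt(669) (E = sqrt(113 + 10591) = sqrt(10704) = 4*sqrt(669) ≈ 103.46)
h = -7199 (h = -3778 - 3421 = -7199)
E - h = 4*sqrt(669) - 1*(-7199) = 4*sqrt(669) + 7199 = 7199 + 4*sqrt(669)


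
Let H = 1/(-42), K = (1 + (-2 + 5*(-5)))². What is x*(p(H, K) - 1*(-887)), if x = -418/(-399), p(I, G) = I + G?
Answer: 722095/441 ≈ 1637.4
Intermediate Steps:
K = 676 (K = (1 + (-2 - 25))² = (1 - 27)² = (-26)² = 676)
H = -1/42 ≈ -0.023810
p(I, G) = G + I
x = 22/21 (x = -418*(-1/399) = 22/21 ≈ 1.0476)
x*(p(H, K) - 1*(-887)) = 22*((676 - 1/42) - 1*(-887))/21 = 22*(28391/42 + 887)/21 = (22/21)*(65645/42) = 722095/441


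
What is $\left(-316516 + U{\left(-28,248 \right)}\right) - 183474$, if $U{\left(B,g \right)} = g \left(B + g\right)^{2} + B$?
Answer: $11503182$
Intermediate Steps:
$U{\left(B,g \right)} = B + g \left(B + g\right)^{2}$
$\left(-316516 + U{\left(-28,248 \right)}\right) - 183474 = \left(-316516 - \left(28 - 248 \left(-28 + 248\right)^{2}\right)\right) - 183474 = \left(-316516 - \left(28 - 248 \cdot 220^{2}\right)\right) - 183474 = \left(-316516 + \left(-28 + 248 \cdot 48400\right)\right) - 183474 = \left(-316516 + \left(-28 + 12003200\right)\right) - 183474 = \left(-316516 + 12003172\right) - 183474 = 11686656 - 183474 = 11503182$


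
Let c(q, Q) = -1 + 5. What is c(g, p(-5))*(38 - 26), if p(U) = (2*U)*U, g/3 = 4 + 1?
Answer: 48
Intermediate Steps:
g = 15 (g = 3*(4 + 1) = 3*5 = 15)
p(U) = 2*U**2
c(q, Q) = 4
c(g, p(-5))*(38 - 26) = 4*(38 - 26) = 4*12 = 48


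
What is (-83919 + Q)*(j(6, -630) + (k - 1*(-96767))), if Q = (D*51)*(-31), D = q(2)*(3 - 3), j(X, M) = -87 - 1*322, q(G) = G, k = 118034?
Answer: -17991562248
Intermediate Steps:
j(X, M) = -409 (j(X, M) = -87 - 322 = -409)
D = 0 (D = 2*(3 - 3) = 2*0 = 0)
Q = 0 (Q = (0*51)*(-31) = 0*(-31) = 0)
(-83919 + Q)*(j(6, -630) + (k - 1*(-96767))) = (-83919 + 0)*(-409 + (118034 - 1*(-96767))) = -83919*(-409 + (118034 + 96767)) = -83919*(-409 + 214801) = -83919*214392 = -17991562248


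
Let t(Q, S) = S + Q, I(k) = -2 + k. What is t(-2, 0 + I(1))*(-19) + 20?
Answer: 77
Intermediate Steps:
t(Q, S) = Q + S
t(-2, 0 + I(1))*(-19) + 20 = (-2 + (0 + (-2 + 1)))*(-19) + 20 = (-2 + (0 - 1))*(-19) + 20 = (-2 - 1)*(-19) + 20 = -3*(-19) + 20 = 57 + 20 = 77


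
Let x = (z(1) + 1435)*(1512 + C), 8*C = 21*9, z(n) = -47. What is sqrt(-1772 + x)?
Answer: sqrt(8518702)/2 ≈ 1459.3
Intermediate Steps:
C = 189/8 (C = (21*9)/8 = (1/8)*189 = 189/8 ≈ 23.625)
x = 4262895/2 (x = (-47 + 1435)*(1512 + 189/8) = 1388*(12285/8) = 4262895/2 ≈ 2.1314e+6)
sqrt(-1772 + x) = sqrt(-1772 + 4262895/2) = sqrt(4259351/2) = sqrt(8518702)/2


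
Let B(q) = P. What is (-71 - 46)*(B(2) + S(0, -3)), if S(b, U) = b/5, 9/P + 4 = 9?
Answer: -1053/5 ≈ -210.60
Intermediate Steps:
P = 9/5 (P = 9/(-4 + 9) = 9/5 ≈ 1.8000)
S(b, U) = b/5 (S(b, U) = b*(⅕) = b/5)
B(q) = 9/5
(-71 - 46)*(B(2) + S(0, -3)) = (-71 - 46)*(9/5 + (⅕)*0) = -117*(9/5 + 0) = -117*9/5 = -1053/5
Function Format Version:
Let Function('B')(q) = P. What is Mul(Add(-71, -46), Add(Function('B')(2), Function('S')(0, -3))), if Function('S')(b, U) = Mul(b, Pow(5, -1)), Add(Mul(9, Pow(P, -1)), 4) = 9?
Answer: Rational(-1053, 5) ≈ -210.60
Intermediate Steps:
P = Rational(9, 5) (P = Mul(9, Pow(Add(-4, 9), -1)) = Mul(9, Pow(5, -1)) = Mul(9, Rational(1, 5)) = Rational(9, 5) ≈ 1.8000)
Function('S')(b, U) = Mul(Rational(1, 5), b) (Function('S')(b, U) = Mul(b, Rational(1, 5)) = Mul(Rational(1, 5), b))
Function('B')(q) = Rational(9, 5)
Mul(Add(-71, -46), Add(Function('B')(2), Function('S')(0, -3))) = Mul(Add(-71, -46), Add(Rational(9, 5), Mul(Rational(1, 5), 0))) = Mul(-117, Add(Rational(9, 5), 0)) = Mul(-117, Rational(9, 5)) = Rational(-1053, 5)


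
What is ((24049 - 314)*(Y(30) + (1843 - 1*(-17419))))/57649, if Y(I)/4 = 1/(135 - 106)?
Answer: 13258418470/1671821 ≈ 7930.5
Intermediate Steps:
Y(I) = 4/29 (Y(I) = 4/(135 - 106) = 4/29)
((24049 - 314)*(Y(30) + (1843 - 1*(-17419))))/57649 = ((24049 - 314)*(4/29 + (1843 - 1*(-17419))))/57649 = (23735*(4/29 + (1843 + 17419)))*(1/57649) = (23735*(4/29 + 19262))*(1/57649) = (23735*(558602/29))*(1/57649) = (13258418470/29)*(1/57649) = 13258418470/1671821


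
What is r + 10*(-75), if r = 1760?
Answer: 1010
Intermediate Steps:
r + 10*(-75) = 1760 + 10*(-75) = 1760 - 750 = 1010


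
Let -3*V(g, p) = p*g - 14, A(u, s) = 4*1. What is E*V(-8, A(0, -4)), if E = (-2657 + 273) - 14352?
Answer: -769856/3 ≈ -2.5662e+5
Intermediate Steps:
A(u, s) = 4
V(g, p) = 14/3 - g*p/3 (V(g, p) = -(p*g - 14)/3 = -(g*p - 14)/3 = -(-14 + g*p)/3 = 14/3 - g*p/3)
E = -16736 (E = -2384 - 14352 = -16736)
E*V(-8, A(0, -4)) = -16736*(14/3 - ⅓*(-8)*4) = -16736*(14/3 + 32/3) = -16736*46/3 = -769856/3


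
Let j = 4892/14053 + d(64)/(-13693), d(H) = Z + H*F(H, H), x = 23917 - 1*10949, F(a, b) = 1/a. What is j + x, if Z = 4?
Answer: 2495469705563/192427729 ≈ 12968.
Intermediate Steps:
x = 12968 (x = 23917 - 10949 = 12968)
d(H) = 5 (d(H) = 4 + H/H = 4 + 1 = 5)
j = 66915891/192427729 (j = 4892/14053 + 5/(-13693) = 4892*(1/14053) + 5*(-1/13693) = 4892/14053 - 5/13693 = 66915891/192427729 ≈ 0.34775)
j + x = 66915891/192427729 + 12968 = 2495469705563/192427729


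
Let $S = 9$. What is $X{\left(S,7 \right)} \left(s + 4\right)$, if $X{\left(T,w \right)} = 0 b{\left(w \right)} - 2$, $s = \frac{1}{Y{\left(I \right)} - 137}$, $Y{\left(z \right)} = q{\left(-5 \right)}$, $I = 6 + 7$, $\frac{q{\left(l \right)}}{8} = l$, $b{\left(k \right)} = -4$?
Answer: $- \frac{1414}{177} \approx -7.9887$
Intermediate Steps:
$q{\left(l \right)} = 8 l$
$I = 13$
$Y{\left(z \right)} = -40$ ($Y{\left(z \right)} = 8 \left(-5\right) = -40$)
$s = - \frac{1}{177}$ ($s = \frac{1}{-40 - 137} = \frac{1}{-177} = - \frac{1}{177} \approx -0.0056497$)
$X{\left(T,w \right)} = -2$ ($X{\left(T,w \right)} = 0 \left(-4\right) - 2 = 0 - 2 = -2$)
$X{\left(S,7 \right)} \left(s + 4\right) = - 2 \left(- \frac{1}{177} + 4\right) = \left(-2\right) \frac{707}{177} = - \frac{1414}{177}$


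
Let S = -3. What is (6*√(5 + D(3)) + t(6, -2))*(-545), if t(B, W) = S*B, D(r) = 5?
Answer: 9810 - 3270*√10 ≈ -530.65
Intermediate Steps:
t(B, W) = -3*B
(6*√(5 + D(3)) + t(6, -2))*(-545) = (6*√(5 + 5) - 3*6)*(-545) = (6*√10 - 18)*(-545) = (-18 + 6*√10)*(-545) = 9810 - 3270*√10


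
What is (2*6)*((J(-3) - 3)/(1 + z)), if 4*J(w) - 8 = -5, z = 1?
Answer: -27/2 ≈ -13.500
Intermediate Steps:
J(w) = 3/4 (J(w) = 2 + (1/4)*(-5) = 2 - 5/4 = 3/4)
(2*6)*((J(-3) - 3)/(1 + z)) = (2*6)*((3/4 - 3)/(1 + 1)) = 12*(-9/4/2) = 12*(-9/4*1/2) = 12*(-9/8) = -27/2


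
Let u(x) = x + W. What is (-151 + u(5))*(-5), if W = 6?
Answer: 700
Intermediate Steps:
u(x) = 6 + x (u(x) = x + 6 = 6 + x)
(-151 + u(5))*(-5) = (-151 + (6 + 5))*(-5) = (-151 + 11)*(-5) = -140*(-5) = 700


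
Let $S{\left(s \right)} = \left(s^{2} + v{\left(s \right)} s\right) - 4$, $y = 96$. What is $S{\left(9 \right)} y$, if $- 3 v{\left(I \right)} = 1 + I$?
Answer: $4512$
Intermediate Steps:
$v{\left(I \right)} = - \frac{1}{3} - \frac{I}{3}$ ($v{\left(I \right)} = - \frac{1 + I}{3} = - \frac{1}{3} - \frac{I}{3}$)
$S{\left(s \right)} = -4 + s^{2} + s \left(- \frac{1}{3} - \frac{s}{3}\right)$ ($S{\left(s \right)} = \left(s^{2} + \left(- \frac{1}{3} - \frac{s}{3}\right) s\right) - 4 = \left(s^{2} + s \left(- \frac{1}{3} - \frac{s}{3}\right)\right) - 4 = -4 + s^{2} + s \left(- \frac{1}{3} - \frac{s}{3}\right)$)
$S{\left(9 \right)} y = \left(-4 - 3 + \frac{2 \cdot 9^{2}}{3}\right) 96 = \left(-4 - 3 + \frac{2}{3} \cdot 81\right) 96 = \left(-4 - 3 + 54\right) 96 = 47 \cdot 96 = 4512$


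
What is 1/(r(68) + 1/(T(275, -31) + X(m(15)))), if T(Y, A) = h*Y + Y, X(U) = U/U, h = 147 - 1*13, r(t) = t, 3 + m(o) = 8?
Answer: 37126/2524569 ≈ 0.014706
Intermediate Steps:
m(o) = 5 (m(o) = -3 + 8 = 5)
h = 134 (h = 147 - 13 = 134)
X(U) = 1
T(Y, A) = 135*Y (T(Y, A) = 134*Y + Y = 135*Y)
1/(r(68) + 1/(T(275, -31) + X(m(15)))) = 1/(68 + 1/(135*275 + 1)) = 1/(68 + 1/(37125 + 1)) = 1/(68 + 1/37126) = 1/(2524569/37126) = 37126/2524569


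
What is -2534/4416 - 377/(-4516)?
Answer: -1222339/2492832 ≈ -0.49034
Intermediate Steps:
-2534/4416 - 377/(-4516) = -2534*1/4416 - 377*(-1/4516) = -1267/2208 + 377/4516 = -1222339/2492832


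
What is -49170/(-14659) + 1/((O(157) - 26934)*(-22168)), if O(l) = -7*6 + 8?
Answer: 29395135116739/8763540481216 ≈ 3.3543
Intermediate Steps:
O(l) = -34 (O(l) = -42 + 8 = -34)
-49170/(-14659) + 1/((O(157) - 26934)*(-22168)) = -49170/(-14659) + 1/(-34 - 26934*(-22168)) = -49170*(-1/14659) - 1/22168/(-26968) = 49170/14659 - 1/26968*(-1/22168) = 49170/14659 + 1/597826624 = 29395135116739/8763540481216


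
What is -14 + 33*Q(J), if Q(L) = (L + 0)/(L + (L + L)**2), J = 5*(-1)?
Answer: -299/19 ≈ -15.737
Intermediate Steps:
J = -5
Q(L) = L/(L + 4*L**2) (Q(L) = L/(L + (2*L)**2) = L/(L + 4*L**2))
-14 + 33*Q(J) = -14 + 33/(1 + 4*(-5)) = -14 + 33/(1 - 20) = -14 + 33/(-19) = -14 + 33*(-1/19) = -14 - 33/19 = -299/19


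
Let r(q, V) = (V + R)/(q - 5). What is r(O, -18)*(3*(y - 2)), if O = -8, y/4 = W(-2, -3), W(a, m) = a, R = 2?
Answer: -480/13 ≈ -36.923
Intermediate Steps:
y = -8 (y = 4*(-2) = -8)
r(q, V) = (2 + V)/(-5 + q) (r(q, V) = (V + 2)/(q - 5) = (2 + V)/(-5 + q))
r(O, -18)*(3*(y - 2)) = ((2 - 18)/(-5 - 8))*(3*(-8 - 2)) = (-16/(-13))*(3*(-10)) = -1/13*(-16)*(-30) = (16/13)*(-30) = -480/13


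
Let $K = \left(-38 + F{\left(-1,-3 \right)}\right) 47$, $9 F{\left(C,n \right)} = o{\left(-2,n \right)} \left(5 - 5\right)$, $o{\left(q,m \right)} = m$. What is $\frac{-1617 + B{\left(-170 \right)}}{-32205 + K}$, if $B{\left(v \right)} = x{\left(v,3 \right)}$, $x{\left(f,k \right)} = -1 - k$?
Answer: $\frac{1621}{33991} \approx 0.047689$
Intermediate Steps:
$F{\left(C,n \right)} = 0$ ($F{\left(C,n \right)} = \frac{n \left(5 - 5\right)}{9} = \frac{n 0}{9} = \frac{1}{9} \cdot 0 = 0$)
$K = -1786$ ($K = \left(-38 + 0\right) 47 = \left(-38\right) 47 = -1786$)
$B{\left(v \right)} = -4$ ($B{\left(v \right)} = -1 - 3 = -4$)
$\frac{-1617 + B{\left(-170 \right)}}{-32205 + K} = \frac{-1617 - 4}{-32205 - 1786} = - \frac{1621}{-33991} = \left(-1621\right) \left(- \frac{1}{33991}\right) = \frac{1621}{33991}$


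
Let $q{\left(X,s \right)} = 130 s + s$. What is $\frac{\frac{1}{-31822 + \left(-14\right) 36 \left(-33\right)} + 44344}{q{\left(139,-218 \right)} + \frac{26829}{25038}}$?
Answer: $- \frac{936957234369}{603387623125} \approx -1.5528$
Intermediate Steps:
$q{\left(X,s \right)} = 131 s$
$\frac{\frac{1}{-31822 + \left(-14\right) 36 \left(-33\right)} + 44344}{q{\left(139,-218 \right)} + \frac{26829}{25038}} = \frac{\frac{1}{-31822 + \left(-14\right) 36 \left(-33\right)} + 44344}{131 \left(-218\right) + \frac{26829}{25038}} = \frac{\frac{1}{-31822 - -16632} + 44344}{-28558 + 26829 \cdot \frac{1}{25038}} = \frac{\frac{1}{-31822 + 16632} + 44344}{-28558 + \frac{2981}{2782}} = \frac{\frac{1}{-15190} + 44344}{- \frac{79445375}{2782}} = \left(- \frac{1}{15190} + 44344\right) \left(- \frac{2782}{79445375}\right) = \frac{673585359}{15190} \left(- \frac{2782}{79445375}\right) = - \frac{936957234369}{603387623125}$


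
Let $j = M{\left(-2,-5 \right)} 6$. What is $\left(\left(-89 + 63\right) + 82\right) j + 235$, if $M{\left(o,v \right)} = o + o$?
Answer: $-1109$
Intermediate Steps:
$M{\left(o,v \right)} = 2 o$
$j = -24$ ($j = 2 \left(-2\right) 6 = \left(-4\right) 6 = -24$)
$\left(\left(-89 + 63\right) + 82\right) j + 235 = \left(\left(-89 + 63\right) + 82\right) \left(-24\right) + 235 = \left(-26 + 82\right) \left(-24\right) + 235 = 56 \left(-24\right) + 235 = -1344 + 235 = -1109$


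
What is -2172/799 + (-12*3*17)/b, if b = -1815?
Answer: -1151064/483395 ≈ -2.3812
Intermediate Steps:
-2172/799 + (-12*3*17)/b = -2172/799 + (-12*3*17)/(-1815) = -2172*1/799 - 36*17*(-1/1815) = -2172/799 - 612*(-1/1815) = -2172/799 + 204/605 = -1151064/483395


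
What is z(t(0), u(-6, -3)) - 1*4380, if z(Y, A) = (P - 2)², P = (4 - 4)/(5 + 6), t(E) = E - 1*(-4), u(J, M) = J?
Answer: -4376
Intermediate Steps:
t(E) = 4 + E (t(E) = E + 4 = 4 + E)
P = 0 (P = 0/11 = 0*(1/11) = 0)
z(Y, A) = 4 (z(Y, A) = (0 - 2)² = (-2)² = 4)
z(t(0), u(-6, -3)) - 1*4380 = 4 - 1*4380 = 4 - 4380 = -4376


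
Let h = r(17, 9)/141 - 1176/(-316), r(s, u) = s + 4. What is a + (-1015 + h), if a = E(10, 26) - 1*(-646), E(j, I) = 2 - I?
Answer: -1444838/3713 ≈ -389.13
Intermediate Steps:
a = 622 (a = (2 - 1*26) - 1*(-646) = (2 - 26) + 646 = -24 + 646 = 622)
r(s, u) = 4 + s
h = 14371/3713 (h = (4 + 17)/141 - 1176/(-316) = 21*(1/141) - 1176*(-1/316) = 7/47 + 294/79 = 14371/3713 ≈ 3.8705)
a + (-1015 + h) = 622 + (-1015 + 14371/3713) = 622 - 3754324/3713 = -1444838/3713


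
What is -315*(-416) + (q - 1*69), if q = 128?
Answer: 131099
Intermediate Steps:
-315*(-416) + (q - 1*69) = -315*(-416) + (128 - 1*69) = 131040 + (128 - 69) = 131040 + 59 = 131099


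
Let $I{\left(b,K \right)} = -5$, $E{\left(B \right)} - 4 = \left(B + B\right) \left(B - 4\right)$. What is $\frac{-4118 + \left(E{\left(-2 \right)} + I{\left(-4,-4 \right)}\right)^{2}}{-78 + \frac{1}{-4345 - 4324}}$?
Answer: $\frac{31113041}{676183} \approx 46.013$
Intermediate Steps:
$E{\left(B \right)} = 4 + 2 B \left(-4 + B\right)$ ($E{\left(B \right)} = 4 + \left(B + B\right) \left(B - 4\right) = 4 + 2 B \left(-4 + B\right)$)
$\frac{-4118 + \left(E{\left(-2 \right)} + I{\left(-4,-4 \right)}\right)^{2}}{-78 + \frac{1}{-4345 - 4324}} = \frac{-4118 + \left(\left(4 - -16 + 2 \left(-2\right)^{2}\right) - 5\right)^{2}}{-78 + \frac{1}{-4345 - 4324}} = \frac{-4118 + \left(\left(4 + 16 + 2 \cdot 4\right) - 5\right)^{2}}{-78 + \frac{1}{-8669}} = \frac{-4118 + \left(\left(4 + 16 + 8\right) - 5\right)^{2}}{-78 - \frac{1}{8669}} = \frac{-4118 + \left(28 - 5\right)^{2}}{- \frac{676183}{8669}} = \left(-4118 + 23^{2}\right) \left(- \frac{8669}{676183}\right) = \left(-4118 + 529\right) \left(- \frac{8669}{676183}\right) = \left(-3589\right) \left(- \frac{8669}{676183}\right) = \frac{31113041}{676183}$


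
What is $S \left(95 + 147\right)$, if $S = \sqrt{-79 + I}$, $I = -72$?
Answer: $242 i \sqrt{151} \approx 2973.7 i$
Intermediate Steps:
$S = i \sqrt{151}$ ($S = \sqrt{-79 - 72} = \sqrt{-151} = i \sqrt{151} \approx 12.288 i$)
$S \left(95 + 147\right) = i \sqrt{151} \left(95 + 147\right) = i \sqrt{151} \cdot 242 = 242 i \sqrt{151}$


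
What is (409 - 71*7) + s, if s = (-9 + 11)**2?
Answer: -84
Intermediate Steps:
s = 4 (s = 2**2 = 4)
(409 - 71*7) + s = (409 - 71*7) + 4 = (409 - 497) + 4 = -88 + 4 = -84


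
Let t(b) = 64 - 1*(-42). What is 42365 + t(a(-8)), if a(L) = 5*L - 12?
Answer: 42471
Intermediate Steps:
a(L) = -12 + 5*L
t(b) = 106 (t(b) = 64 + 42 = 106)
42365 + t(a(-8)) = 42365 + 106 = 42471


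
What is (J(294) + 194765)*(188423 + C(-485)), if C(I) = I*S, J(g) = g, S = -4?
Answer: 37132016417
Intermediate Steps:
C(I) = -4*I (C(I) = I*(-4) = -4*I)
(J(294) + 194765)*(188423 + C(-485)) = (294 + 194765)*(188423 - 4*(-485)) = 195059*(188423 + 1940) = 195059*190363 = 37132016417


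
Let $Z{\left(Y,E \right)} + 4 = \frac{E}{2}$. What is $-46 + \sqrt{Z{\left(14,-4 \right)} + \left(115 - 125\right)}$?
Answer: $-46 + 4 i \approx -46.0 + 4.0 i$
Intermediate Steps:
$Z{\left(Y,E \right)} = -4 + \frac{E}{2}$
$-46 + \sqrt{Z{\left(14,-4 \right)} + \left(115 - 125\right)} = -46 + \sqrt{\left(-4 + \frac{1}{2} \left(-4\right)\right) + \left(115 - 125\right)} = -46 + \sqrt{\left(-4 - 2\right) - 10} = -46 + \sqrt{-6 - 10} = -46 + \sqrt{-16} = -46 + 4 i$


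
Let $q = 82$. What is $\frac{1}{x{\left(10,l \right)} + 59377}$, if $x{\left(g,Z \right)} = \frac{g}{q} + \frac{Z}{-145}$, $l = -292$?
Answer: $\frac{5945}{353008962} \approx 1.6841 \cdot 10^{-5}$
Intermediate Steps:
$x{\left(g,Z \right)} = - \frac{Z}{145} + \frac{g}{82}$ ($x{\left(g,Z \right)} = \frac{g}{82} + \frac{Z}{-145} = g \frac{1}{82} + Z \left(- \frac{1}{145}\right) = \frac{g}{82} - \frac{Z}{145} = - \frac{Z}{145} + \frac{g}{82}$)
$\frac{1}{x{\left(10,l \right)} + 59377} = \frac{1}{\left(\left(- \frac{1}{145}\right) \left(-292\right) + \frac{1}{82} \cdot 10\right) + 59377} = \frac{1}{\left(\frac{292}{145} + \frac{5}{41}\right) + 59377} = \frac{1}{\frac{12697}{5945} + 59377} = \frac{1}{\frac{353008962}{5945}} = \frac{5945}{353008962}$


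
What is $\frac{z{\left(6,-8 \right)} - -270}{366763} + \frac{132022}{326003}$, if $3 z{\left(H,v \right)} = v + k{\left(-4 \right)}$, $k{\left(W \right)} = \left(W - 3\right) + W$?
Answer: $\frac{145520222731}{358697514867} \approx 0.40569$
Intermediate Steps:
$k{\left(W \right)} = -3 + 2 W$ ($k{\left(W \right)} = \left(-3 + W\right) + W = -3 + 2 W$)
$z{\left(H,v \right)} = - \frac{11}{3} + \frac{v}{3}$ ($z{\left(H,v \right)} = \frac{v + \left(-3 + 2 \left(-4\right)\right)}{3} = \frac{v - 11}{3} = \frac{-11 + v}{3} = - \frac{11}{3} + \frac{v}{3}$)
$\frac{z{\left(6,-8 \right)} - -270}{366763} + \frac{132022}{326003} = \frac{\left(- \frac{11}{3} + \frac{1}{3} \left(-8\right)\right) - -270}{366763} + \frac{132022}{326003} = \left(\left(- \frac{11}{3} - \frac{8}{3}\right) + 270\right) \frac{1}{366763} + 132022 \cdot \frac{1}{326003} = \left(- \frac{19}{3} + 270\right) \frac{1}{366763} + \frac{132022}{326003} = \frac{791}{3} \cdot \frac{1}{366763} + \frac{132022}{326003} = \frac{791}{1100289} + \frac{132022}{326003} = \frac{145520222731}{358697514867}$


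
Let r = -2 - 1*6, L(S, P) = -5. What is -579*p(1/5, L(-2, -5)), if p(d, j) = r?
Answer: 4632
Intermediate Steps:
r = -8 (r = -2 - 6 = -8)
p(d, j) = -8
-579*p(1/5, L(-2, -5)) = -579*(-8) = 4632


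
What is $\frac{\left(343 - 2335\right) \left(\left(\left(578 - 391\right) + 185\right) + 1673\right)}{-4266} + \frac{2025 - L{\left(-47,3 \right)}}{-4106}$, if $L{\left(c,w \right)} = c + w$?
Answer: $\frac{2786256581}{2919366} \approx 954.4$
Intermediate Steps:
$\frac{\left(343 - 2335\right) \left(\left(\left(578 - 391\right) + 185\right) + 1673\right)}{-4266} + \frac{2025 - L{\left(-47,3 \right)}}{-4106} = \frac{\left(343 - 2335\right) \left(\left(\left(578 - 391\right) + 185\right) + 1673\right)}{-4266} + \frac{2025 - \left(-47 + 3\right)}{-4106} = - 1992 \left(\left(187 + 185\right) + 1673\right) \left(- \frac{1}{4266}\right) + \left(2025 - -44\right) \left(- \frac{1}{4106}\right) = - 1992 \left(372 + 1673\right) \left(- \frac{1}{4266}\right) + \left(2025 + 44\right) \left(- \frac{1}{4106}\right) = \left(-1992\right) 2045 \left(- \frac{1}{4266}\right) + 2069 \left(- \frac{1}{4106}\right) = \left(-4073640\right) \left(- \frac{1}{4266}\right) - \frac{2069}{4106} = \frac{678940}{711} - \frac{2069}{4106} = \frac{2786256581}{2919366}$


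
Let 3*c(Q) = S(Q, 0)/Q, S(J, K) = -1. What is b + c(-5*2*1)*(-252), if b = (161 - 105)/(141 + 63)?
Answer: -2072/255 ≈ -8.1255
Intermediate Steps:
c(Q) = -1/(3*Q) (c(Q) = (-1/Q)/3 = -1/(3*Q))
b = 14/51 (b = 56/204 = 56*(1/204) = 14/51 ≈ 0.27451)
b + c(-5*2*1)*(-252) = 14/51 - 1/(3*(-5*2*1))*(-252) = 14/51 - 1/(3*((-10*1)))*(-252) = 14/51 - ⅓/(-10)*(-252) = 14/51 - ⅓*(-⅒)*(-252) = 14/51 + (1/30)*(-252) = 14/51 - 42/5 = -2072/255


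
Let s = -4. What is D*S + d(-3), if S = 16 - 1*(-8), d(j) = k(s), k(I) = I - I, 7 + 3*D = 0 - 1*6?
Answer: -104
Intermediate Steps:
D = -13/3 (D = -7/3 + (0 - 1*6)/3 = -7/3 + (0 - 6)/3 = -7/3 + (⅓)*(-6) = -7/3 - 2 = -13/3 ≈ -4.3333)
k(I) = 0
d(j) = 0
S = 24 (S = 16 + 8 = 24)
D*S + d(-3) = -13/3*24 + 0 = -104 + 0 = -104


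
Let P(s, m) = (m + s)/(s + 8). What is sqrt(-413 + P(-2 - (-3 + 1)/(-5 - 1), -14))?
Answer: I*sqrt(120190)/17 ≈ 20.393*I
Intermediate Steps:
P(s, m) = (m + s)/(8 + s)
sqrt(-413 + P(-2 - (-3 + 1)/(-5 - 1), -14)) = sqrt(-413 + (-14 + (-2 - (-3 + 1)/(-5 - 1)))/(8 + (-2 - (-3 + 1)/(-5 - 1)))) = sqrt(-413 + (-14 + (-2 - (-2)/(-6)))/(8 + (-2 - (-2)/(-6)))) = sqrt(-413 + (-14 + (-2 - (-2)*(-1)/6))/(8 + (-2 - (-2)*(-1)/6))) = sqrt(-413 + (-14 + (-2 - 1*1/3))/(8 + (-2 - 1*1/3))) = sqrt(-413 + (-14 + (-2 - 1/3))/(8 + (-2 - 1/3))) = sqrt(-413 + (-14 - 7/3)/(8 - 7/3)) = sqrt(-413 - 49/3/(17/3)) = sqrt(-413 + (3/17)*(-49/3)) = sqrt(-413 - 49/17) = sqrt(-7070/17) = I*sqrt(120190)/17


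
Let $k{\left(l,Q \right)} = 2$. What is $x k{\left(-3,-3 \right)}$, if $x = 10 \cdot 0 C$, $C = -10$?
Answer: $0$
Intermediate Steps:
$x = 0$ ($x = 10 \cdot 0 \left(-10\right) = 0 \left(-10\right) = 0$)
$x k{\left(-3,-3 \right)} = 0 \cdot 2 = 0$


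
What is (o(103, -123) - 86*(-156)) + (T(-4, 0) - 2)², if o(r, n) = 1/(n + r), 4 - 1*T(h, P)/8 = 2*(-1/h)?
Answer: 281839/20 ≈ 14092.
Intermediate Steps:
T(h, P) = 32 + 16/h (T(h, P) = 32 - 16*(-1/h) = 32 - (-16)/h = 32 + 16/h)
(o(103, -123) - 86*(-156)) + (T(-4, 0) - 2)² = (1/(-123 + 103) - 86*(-156)) + ((32 + 16/(-4)) - 2)² = (1/(-20) + 13416) + ((32 + 16*(-¼)) - 2)² = (-1/20 + 13416) + ((32 - 4) - 2)² = 268319/20 + (28 - 2)² = 268319/20 + 26² = 268319/20 + 676 = 281839/20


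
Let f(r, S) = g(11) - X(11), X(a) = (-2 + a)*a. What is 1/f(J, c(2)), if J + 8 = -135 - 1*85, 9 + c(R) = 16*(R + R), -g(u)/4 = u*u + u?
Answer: -1/627 ≈ -0.0015949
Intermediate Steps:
g(u) = -4*u - 4*u² (g(u) = -4*(u*u + u) = -4*(u² + u) = -4*(u + u²) = -4*u - 4*u²)
c(R) = -9 + 32*R (c(R) = -9 + 16*(R + R) = -9 + 16*(2*R) = -9 + 32*R)
J = -228 (J = -8 + (-135 - 1*85) = -8 + (-135 - 85) = -8 - 220 = -228)
X(a) = a*(-2 + a)
f(r, S) = -627 (f(r, S) = -4*11*(1 + 11) - 11*(-2 + 11) = -4*11*12 - 11*9 = -528 - 1*99 = -528 - 99 = -627)
1/f(J, c(2)) = 1/(-627) = -1/627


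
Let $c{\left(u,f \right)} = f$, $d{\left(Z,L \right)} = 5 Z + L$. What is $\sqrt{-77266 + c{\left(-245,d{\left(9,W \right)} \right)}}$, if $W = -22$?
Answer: $i \sqrt{77243} \approx 277.93 i$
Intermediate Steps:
$d{\left(Z,L \right)} = L + 5 Z$
$\sqrt{-77266 + c{\left(-245,d{\left(9,W \right)} \right)}} = \sqrt{-77266 + \left(-22 + 5 \cdot 9\right)} = \sqrt{-77266 + \left(-22 + 45\right)} = \sqrt{-77266 + 23} = \sqrt{-77243} = i \sqrt{77243}$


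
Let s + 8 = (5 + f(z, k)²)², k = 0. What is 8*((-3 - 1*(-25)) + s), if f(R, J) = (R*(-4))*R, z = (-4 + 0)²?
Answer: 8796176908600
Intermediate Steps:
z = 16 (z = (-4)² = 16)
f(R, J) = -4*R² (f(R, J) = (-4*R)*R = -4*R²)
s = 1099522113553 (s = -8 + (5 + (-4*16²)²)² = -8 + (5 + (-4*256)²)² = -8 + (5 + (-1024)²)² = -8 + (5 + 1048576)² = -8 + 1048581² = -8 + 1099522113561 = 1099522113553)
8*((-3 - 1*(-25)) + s) = 8*((-3 - 1*(-25)) + 1099522113553) = 8*((-3 + 25) + 1099522113553) = 8*(22 + 1099522113553) = 8*1099522113575 = 8796176908600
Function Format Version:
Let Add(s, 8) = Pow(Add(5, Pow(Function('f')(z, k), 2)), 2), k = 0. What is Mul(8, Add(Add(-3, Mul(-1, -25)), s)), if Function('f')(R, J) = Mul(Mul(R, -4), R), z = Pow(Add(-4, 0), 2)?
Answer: 8796176908600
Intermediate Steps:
z = 16 (z = Pow(-4, 2) = 16)
Function('f')(R, J) = Mul(-4, Pow(R, 2)) (Function('f')(R, J) = Mul(Mul(-4, R), R) = Mul(-4, Pow(R, 2)))
s = 1099522113553 (s = Add(-8, Pow(Add(5, Pow(Mul(-4, Pow(16, 2)), 2)), 2)) = Add(-8, Pow(Add(5, Pow(Mul(-4, 256), 2)), 2)) = Add(-8, Pow(Add(5, Pow(-1024, 2)), 2)) = Add(-8, Pow(Add(5, 1048576), 2)) = Add(-8, Pow(1048581, 2)) = Add(-8, 1099522113561) = 1099522113553)
Mul(8, Add(Add(-3, Mul(-1, -25)), s)) = Mul(8, Add(Add(-3, Mul(-1, -25)), 1099522113553)) = Mul(8, Add(Add(-3, 25), 1099522113553)) = Mul(8, Add(22, 1099522113553)) = Mul(8, 1099522113575) = 8796176908600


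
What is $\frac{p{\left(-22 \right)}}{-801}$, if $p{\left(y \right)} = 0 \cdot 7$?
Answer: $0$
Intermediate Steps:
$p{\left(y \right)} = 0$
$\frac{p{\left(-22 \right)}}{-801} = \frac{0}{-801} = 0 \left(- \frac{1}{801}\right) = 0$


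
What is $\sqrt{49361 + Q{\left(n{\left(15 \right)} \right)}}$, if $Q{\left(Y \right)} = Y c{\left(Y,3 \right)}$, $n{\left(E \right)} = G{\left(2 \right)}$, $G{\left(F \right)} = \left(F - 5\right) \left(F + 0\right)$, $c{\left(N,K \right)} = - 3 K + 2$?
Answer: $\sqrt{49403} \approx 222.27$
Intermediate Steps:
$c{\left(N,K \right)} = 2 - 3 K$
$G{\left(F \right)} = F \left(-5 + F\right)$ ($G{\left(F \right)} = \left(-5 + F\right) F = F \left(-5 + F\right)$)
$n{\left(E \right)} = -6$ ($n{\left(E \right)} = 2 \left(-5 + 2\right) = 2 \left(-3\right) = -6$)
$Q{\left(Y \right)} = - 7 Y$ ($Q{\left(Y \right)} = Y \left(2 - 9\right) = Y \left(-7\right) = - 7 Y$)
$\sqrt{49361 + Q{\left(n{\left(15 \right)} \right)}} = \sqrt{49361 - -42} = \sqrt{49361 + 42} = \sqrt{49403}$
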